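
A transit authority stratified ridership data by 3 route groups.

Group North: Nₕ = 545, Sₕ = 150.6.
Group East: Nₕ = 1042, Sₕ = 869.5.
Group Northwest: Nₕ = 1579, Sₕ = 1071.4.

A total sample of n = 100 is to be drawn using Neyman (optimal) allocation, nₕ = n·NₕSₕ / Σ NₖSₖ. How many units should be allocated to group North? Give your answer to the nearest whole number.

3

North: NₕSₕ = 545·150.6 = 82077
East: NₕSₕ = 1042·869.5 = 906019
Northwest: NₕSₕ = 1579·1071.4 = 1691740.6
Σ NₕSₕ = 2679836.6.
n_North = 100·82077/2679836.6 = 3.063... → 3.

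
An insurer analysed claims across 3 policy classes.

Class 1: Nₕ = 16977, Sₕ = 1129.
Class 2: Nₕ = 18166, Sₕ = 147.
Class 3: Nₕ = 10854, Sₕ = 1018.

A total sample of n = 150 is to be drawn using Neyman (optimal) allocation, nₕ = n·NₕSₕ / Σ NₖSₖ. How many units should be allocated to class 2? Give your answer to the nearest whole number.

1: NₕSₕ = 16977·1129 = 19167033
2: NₕSₕ = 18166·147 = 2670402
3: NₕSₕ = 10854·1018 = 11049372
Σ NₕSₕ = 32886807.
n_2 = 150·2670402/32886807 = 12.180... → 12.

12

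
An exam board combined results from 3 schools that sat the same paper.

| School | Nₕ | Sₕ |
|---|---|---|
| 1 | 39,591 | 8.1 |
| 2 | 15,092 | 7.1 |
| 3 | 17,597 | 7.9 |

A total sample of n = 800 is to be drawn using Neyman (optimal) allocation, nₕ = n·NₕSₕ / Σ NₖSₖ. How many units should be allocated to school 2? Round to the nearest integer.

151

Σ NₕSₕ = 39591·8.1 + 15092·7.1 + 17597·7.9 = 566856.6.
Share for 2: 107153.2/566856.6 = 0.18903.
n_2 = 800 × 0.18903 = 151.224... → 151.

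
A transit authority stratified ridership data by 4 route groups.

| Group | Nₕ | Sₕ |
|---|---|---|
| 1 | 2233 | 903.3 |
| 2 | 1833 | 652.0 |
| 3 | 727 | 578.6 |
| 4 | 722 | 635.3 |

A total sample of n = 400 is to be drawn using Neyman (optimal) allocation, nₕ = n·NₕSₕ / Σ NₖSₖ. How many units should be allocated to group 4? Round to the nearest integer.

Σ NₕSₕ = 2233·903.3 + 1833·652.0 + 727·578.6 + 722·635.3 = 4091513.7.
Share for 4: 458686.6/4091513.7 = 0.11211.
n_4 = 400 × 0.11211 = 44.843... → 45.

45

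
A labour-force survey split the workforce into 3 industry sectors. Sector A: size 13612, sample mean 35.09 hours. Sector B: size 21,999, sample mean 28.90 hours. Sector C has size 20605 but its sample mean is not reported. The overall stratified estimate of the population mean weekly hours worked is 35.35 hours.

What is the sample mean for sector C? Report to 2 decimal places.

Σ Nₕx̄ₕ = N·μ, so 20605·x̄_C = 56216·35.35 − (13612·35.09 + 21999·28.90).
= 1987235.6 − 1113416.18 = 873819.42.
x̄_C = 873819.42 / 20605 = 42.4081... → 42.41.

42.41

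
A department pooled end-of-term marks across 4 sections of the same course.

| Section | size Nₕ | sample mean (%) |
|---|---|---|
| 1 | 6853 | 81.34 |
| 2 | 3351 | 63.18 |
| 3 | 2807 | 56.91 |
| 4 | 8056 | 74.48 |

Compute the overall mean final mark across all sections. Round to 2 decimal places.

72.57

N = 6853 + 3351 + 2807 + 8056 = 21067.
Weight each subgroup mean by Nₕ/N and sum.
Σ Nₕx̄ₕ = 6853·81.34 + 3351·63.18 + 2807·56.91 + 8056·74.48 = 557423.02 + 211716.18 + 159746.37 + 600010.88 = 1528896.45.
Divide by N: 1528896.45 / 21067 = 72.5731... → 72.57.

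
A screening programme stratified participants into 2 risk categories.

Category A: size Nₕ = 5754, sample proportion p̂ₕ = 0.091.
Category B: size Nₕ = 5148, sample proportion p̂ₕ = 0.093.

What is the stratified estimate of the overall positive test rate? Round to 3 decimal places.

0.092

N = 5754 + 5148 = 10902.
Overall proportion = Σ (Nₕ/N)·p̂ₕ.
Σ Nₕp̂ₕ = 523.614 + 478.764 = 1002.378.
1002.378 / 10902 = 0.09194... → 0.092.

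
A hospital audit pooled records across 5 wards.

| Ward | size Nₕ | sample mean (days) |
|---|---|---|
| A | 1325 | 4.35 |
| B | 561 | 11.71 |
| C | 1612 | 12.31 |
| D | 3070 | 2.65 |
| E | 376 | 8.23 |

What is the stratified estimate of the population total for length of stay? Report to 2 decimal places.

Estimate total by summing Nₕ·x̄ₕ over strata.
1325·4.35 + 561·11.71 + 1612·12.31 + 3070·2.65 + 376·8.23 = 5763.75 + 6569.31 + 19843.72 + 8135.5 + 3094.48 = 43406.76.

43406.76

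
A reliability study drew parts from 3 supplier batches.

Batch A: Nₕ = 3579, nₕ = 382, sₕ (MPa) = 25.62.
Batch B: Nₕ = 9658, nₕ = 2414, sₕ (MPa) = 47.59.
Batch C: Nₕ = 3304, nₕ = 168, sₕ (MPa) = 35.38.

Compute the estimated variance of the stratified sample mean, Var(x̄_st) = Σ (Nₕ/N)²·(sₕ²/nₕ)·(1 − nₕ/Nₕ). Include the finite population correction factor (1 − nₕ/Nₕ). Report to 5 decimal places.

0.59392

N = 16541; Wₕ = Nₕ/N.
batch A: (3579/16541)²·25.62²/382·(1 − 382/3579) = 0.07185809
batch B: (9658/16541)²·47.59²/2414·(1 − 2414/9658) = 0.23990332
batch C: (3304/16541)²·35.38²/168·(1 − 168/3304) = 0.28216227
Sum = 0.59392369 → 0.59392.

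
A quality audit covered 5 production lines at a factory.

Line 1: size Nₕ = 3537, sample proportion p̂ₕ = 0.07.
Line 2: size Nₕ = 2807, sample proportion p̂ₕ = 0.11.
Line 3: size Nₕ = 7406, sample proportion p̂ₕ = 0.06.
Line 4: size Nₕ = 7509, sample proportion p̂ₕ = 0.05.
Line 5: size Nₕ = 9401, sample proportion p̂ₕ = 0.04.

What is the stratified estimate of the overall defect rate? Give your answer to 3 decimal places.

0.057

N = 3537 + 2807 + 7406 + 7509 + 9401 = 30660.
Overall proportion = Σ (Nₕ/N)·p̂ₕ.
Σ Nₕp̂ₕ = 247.59 + 308.77 + 444.36 + 375.45 + 376.04 = 1752.21.
1752.21 / 30660 = 0.05715... → 0.057.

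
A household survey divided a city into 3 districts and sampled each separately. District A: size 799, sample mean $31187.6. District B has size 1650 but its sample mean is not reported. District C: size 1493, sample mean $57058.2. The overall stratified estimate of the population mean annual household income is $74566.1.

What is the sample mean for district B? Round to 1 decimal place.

111413.8

Σ Nₕx̄ₕ = N·μ, so 1650·x̄_B = 3942·74566.1 − (799·31187.6 + 1493·57058.2).
= 293939566.2 − 110106785 = 183832781.2.
x̄_B = 183832781.2 / 1650 = 111413.807... → 111413.8.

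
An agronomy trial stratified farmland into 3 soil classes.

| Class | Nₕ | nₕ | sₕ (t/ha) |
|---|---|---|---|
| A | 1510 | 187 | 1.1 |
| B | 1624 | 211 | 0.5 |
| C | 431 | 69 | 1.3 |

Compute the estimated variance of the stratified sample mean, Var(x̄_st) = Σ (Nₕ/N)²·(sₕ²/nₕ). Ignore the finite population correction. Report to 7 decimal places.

0.0017647

N = 3565. Term for each stratum: Wₕ²sₕ²/nₕ.
Var(x̄_st) = 0.0011608566 + 0.0002458728 + 0.0003579918 = 0.0017647213 → 0.0017647.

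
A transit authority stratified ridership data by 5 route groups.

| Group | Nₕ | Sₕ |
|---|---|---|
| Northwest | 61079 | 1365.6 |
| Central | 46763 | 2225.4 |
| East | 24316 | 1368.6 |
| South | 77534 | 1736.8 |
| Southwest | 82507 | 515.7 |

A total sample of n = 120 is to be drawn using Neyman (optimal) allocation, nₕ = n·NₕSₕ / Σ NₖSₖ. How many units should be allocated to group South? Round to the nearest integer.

41

Σ NₕSₕ = 61079·1365.6 + 46763·2225.4 + 24316·1368.6 + 77534·1736.8 + 82507·515.7 = 397964651.3.
Share for South: 134661051.2/397964651.3 = 0.33837.
n_South = 120 × 0.33837 = 40.605... → 41.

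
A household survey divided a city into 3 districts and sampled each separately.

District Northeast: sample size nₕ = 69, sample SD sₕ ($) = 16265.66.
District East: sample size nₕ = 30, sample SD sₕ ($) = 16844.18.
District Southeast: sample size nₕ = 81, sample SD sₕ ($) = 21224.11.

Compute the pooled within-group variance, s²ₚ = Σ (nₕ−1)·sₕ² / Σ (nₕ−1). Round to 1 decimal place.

351728635.6

Northeast: (69−1)·16265.66² = 68·264571695.2356 = 17990875276.0208
East: (30−1)·16844.18² = 29·283726399.8724 = 8228065596.2996
Southeast: (81−1)·21224.11² = 80·450462845.2921 = 36037027623.368
Numerator = 62255968495.6884; denominator = Σ(nₕ−1) = 177.
s²ₚ = 62255968495.6884/177 = 351728635.569... → 351728635.6.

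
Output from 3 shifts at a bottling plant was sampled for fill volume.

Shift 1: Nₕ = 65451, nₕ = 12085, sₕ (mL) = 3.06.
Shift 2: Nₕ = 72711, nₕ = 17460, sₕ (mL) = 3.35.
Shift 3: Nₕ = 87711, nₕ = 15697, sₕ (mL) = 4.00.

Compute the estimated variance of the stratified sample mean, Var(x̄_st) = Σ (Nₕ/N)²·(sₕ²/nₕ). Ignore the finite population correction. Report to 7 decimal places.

0.0002854

N = 225873; Wₕ = Nₕ/N.
shift 1: (65451/225873)²·3.06²/12085 = 0.0000650579
shift 2: (72711/225873)²·3.35²/17460 = 0.0000666066
shift 3: (87711/225873)²·4.00²/15697 = 0.0001537032
Sum = 0.0002853676 → 0.0002854.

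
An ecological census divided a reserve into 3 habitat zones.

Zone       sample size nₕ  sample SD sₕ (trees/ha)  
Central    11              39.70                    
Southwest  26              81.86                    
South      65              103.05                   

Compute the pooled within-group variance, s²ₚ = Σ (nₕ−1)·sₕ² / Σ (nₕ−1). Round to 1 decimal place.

8716.4

Degrees of freedom: 10 + 25 + 64 = 99.
Σ(nₕ−1)sₕ² = 10·1576.09 + 25·6701.0596 + 64·10619.3025 = 862922.75.
s²ₚ = 862922.75 / 99 = 8716.391... → 8716.4.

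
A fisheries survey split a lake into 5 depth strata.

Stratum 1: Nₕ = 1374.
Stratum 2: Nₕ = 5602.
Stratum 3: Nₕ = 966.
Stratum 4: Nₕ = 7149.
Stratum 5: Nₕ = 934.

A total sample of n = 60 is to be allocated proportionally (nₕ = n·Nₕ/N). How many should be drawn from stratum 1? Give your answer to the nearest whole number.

5

N = 1374 + 5602 + 966 + 7149 + 934 = 16025.
n_1 = 60·1374/16025 = 5.144... → 5.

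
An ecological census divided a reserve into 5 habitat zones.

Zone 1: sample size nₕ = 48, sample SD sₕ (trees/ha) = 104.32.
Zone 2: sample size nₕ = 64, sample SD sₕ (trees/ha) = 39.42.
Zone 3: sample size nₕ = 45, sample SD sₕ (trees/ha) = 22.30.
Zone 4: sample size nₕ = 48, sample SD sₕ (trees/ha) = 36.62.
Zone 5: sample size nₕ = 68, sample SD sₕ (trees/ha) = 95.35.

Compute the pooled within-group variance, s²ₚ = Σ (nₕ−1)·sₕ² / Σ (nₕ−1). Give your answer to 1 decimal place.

1: (48−1)·104.32² = 47·10882.6624 = 511485.1328
2: (64−1)·39.42² = 63·1553.9364 = 97897.9932
3: (45−1)·22.30² = 44·497.29 = 21880.76
4: (48−1)·36.62² = 47·1341.0244 = 63028.1468
5: (68−1)·95.35² = 67·9091.6225 = 609138.7075
Numerator = 1303430.7403; denominator = Σ(nₕ−1) = 268.
s²ₚ = 1303430.7403/268 = 4863.548... → 4863.5.

4863.5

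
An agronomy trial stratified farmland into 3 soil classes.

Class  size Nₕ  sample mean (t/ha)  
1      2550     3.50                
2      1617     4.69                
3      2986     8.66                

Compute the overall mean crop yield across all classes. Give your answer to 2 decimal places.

N = 2550 + 1617 + 2986 = 7153.
The stratified mean weights each stratum mean by its population share Nₕ/N.
Σ Nₕx̄ₕ = 2550·3.50 + 1617·4.69 + 2986·8.66 = 8925 + 7583.73 + 25858.76 = 42367.49.
Divide by N: 42367.49 / 7153 = 5.9230... → 5.92.

5.92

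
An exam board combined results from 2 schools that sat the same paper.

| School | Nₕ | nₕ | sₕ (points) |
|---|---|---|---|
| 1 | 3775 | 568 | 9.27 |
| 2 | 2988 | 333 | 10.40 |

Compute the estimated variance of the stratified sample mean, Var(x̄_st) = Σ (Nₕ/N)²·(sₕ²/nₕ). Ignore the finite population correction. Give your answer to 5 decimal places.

0.11054

N = 6763; Wₕ = Nₕ/N.
school 1: (3775/6763)²·9.27²/568 = 0.04713747
school 2: (2988/6763)²·10.40²/333 = 0.06340228
Sum = 0.11053975 → 0.11054.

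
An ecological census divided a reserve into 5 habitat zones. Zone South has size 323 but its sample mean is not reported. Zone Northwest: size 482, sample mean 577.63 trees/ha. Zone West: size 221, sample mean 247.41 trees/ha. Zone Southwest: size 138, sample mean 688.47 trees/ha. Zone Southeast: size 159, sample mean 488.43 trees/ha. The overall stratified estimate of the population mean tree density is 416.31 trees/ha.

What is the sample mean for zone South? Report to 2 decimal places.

139.36

Σ Nₕx̄ₕ = N·μ, so 323·x̄_South = 1323·416.31 − (482·577.63 + 221·247.41 + 138·688.47 + 159·488.43).
= 550778.13 − 505764.5 = 45013.63.
x̄_South = 45013.63 / 323 = 139.3611... → 139.36.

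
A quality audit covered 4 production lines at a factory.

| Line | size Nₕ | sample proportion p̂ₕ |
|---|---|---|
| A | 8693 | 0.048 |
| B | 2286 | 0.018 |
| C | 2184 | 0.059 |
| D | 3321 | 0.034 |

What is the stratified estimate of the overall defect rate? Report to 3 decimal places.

0.042

Wₕ = Nₕ/N with N = 16484: 0.5274, 0.1387, 0.1325, 0.2015.
p̂_st = 0.5274·0.048 + 0.1387·0.018 + 0.1325·0.059 + 0.2015·0.034 ≈ 0.04248... → 0.042.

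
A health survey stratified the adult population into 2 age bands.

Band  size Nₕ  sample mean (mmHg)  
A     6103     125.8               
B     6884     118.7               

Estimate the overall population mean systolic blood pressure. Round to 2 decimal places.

x̄_st = (Σ Nₕx̄ₕ) / (Σ Nₕ) = (6103·125.8 + 6884·118.7) / 12987
= 1584888.2 / 12987 = 122.0365... → 122.04.

122.04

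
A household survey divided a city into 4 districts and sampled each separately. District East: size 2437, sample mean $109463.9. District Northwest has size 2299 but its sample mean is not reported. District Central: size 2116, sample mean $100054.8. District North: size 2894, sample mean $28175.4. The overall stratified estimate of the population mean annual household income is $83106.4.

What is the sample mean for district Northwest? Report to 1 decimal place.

108715.0

N = 2437 + 2299 + 2116 + 2894 = 9746.
Overall total = μ·N = 83106.4·9746 = 809954974.4.
Subtract the known strata: 2437·109463.9 + 2116·100054.8 + 2894·28175.4 = 560019088.7.
Remaining total for district Northwest: 809954974.4 − 560019088.7 = 249935885.7.
Divide by its size: 249935885.7 / 2299 = 108715.044... → 108715.0.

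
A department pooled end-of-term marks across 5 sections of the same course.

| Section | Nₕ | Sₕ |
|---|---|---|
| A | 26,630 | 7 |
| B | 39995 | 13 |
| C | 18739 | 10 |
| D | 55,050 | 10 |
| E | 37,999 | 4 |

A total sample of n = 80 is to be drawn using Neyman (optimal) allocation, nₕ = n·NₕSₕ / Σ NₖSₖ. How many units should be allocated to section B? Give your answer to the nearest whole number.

26

Σ NₕSₕ = 26630·7 + 39995·13 + 18739·10 + 55050·10 + 37999·4 = 1596231.
Share for B: 519935/1596231 = 0.32573.
n_B = 80 × 0.32573 = 26.058... → 26.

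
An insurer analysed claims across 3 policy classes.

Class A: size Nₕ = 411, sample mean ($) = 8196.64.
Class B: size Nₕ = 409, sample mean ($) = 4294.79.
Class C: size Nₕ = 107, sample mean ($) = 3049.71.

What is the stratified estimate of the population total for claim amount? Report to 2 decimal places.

A: 411·8196.64 = 3368819.04
B: 409·4294.79 = 1756569.11
C: 107·3049.71 = 326318.97
τ̂ = Σ Nₕx̄ₕ = 5451707.12.

5451707.12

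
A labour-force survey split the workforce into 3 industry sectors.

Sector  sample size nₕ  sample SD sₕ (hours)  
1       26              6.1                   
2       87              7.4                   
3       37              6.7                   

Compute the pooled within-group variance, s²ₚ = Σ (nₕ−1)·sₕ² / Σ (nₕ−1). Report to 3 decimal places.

49.358

Degrees of freedom: 25 + 86 + 36 = 147.
Σ(nₕ−1)sₕ² = 25·37.21 + 86·54.76 + 36·44.89 = 7255.65.
s²ₚ = 7255.65 / 147 = 49.35816... → 49.358.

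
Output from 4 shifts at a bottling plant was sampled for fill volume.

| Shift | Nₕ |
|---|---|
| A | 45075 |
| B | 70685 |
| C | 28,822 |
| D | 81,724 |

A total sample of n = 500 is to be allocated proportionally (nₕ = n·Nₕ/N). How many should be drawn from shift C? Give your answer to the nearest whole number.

N = 45075 + 70685 + 28822 + 81724 = 226306.
n_C = 500·28822/226306 = 63.679... → 64.

64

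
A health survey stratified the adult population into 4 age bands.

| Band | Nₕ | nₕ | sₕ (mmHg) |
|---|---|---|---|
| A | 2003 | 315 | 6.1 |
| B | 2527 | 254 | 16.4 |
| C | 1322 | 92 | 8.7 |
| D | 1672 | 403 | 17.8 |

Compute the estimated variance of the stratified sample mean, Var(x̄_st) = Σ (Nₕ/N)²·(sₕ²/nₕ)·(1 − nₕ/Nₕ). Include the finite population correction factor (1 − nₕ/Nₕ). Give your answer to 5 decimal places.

0.16759

N = 7524; Wₕ = Nₕ/N.
band A: (2003/7524)²·6.1²/315·(1 − 315/2003) = 0.00705513
band B: (2527/7524)²·16.4²/254·(1 − 254/2527) = 0.10743878
band C: (1322/7524)²·8.7²/92·(1 − 92/1322) = 0.02363141
band D: (1672/7524)²·17.8²/403·(1 − 403/1672) = 0.02946696
Sum = 0.16759228 → 0.16759.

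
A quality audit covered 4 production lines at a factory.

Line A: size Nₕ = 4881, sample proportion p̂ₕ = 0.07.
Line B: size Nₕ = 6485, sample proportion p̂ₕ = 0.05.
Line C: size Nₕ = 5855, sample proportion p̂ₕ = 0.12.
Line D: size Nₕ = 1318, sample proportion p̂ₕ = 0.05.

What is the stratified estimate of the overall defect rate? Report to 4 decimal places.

0.0774

Wₕ = Nₕ/N with N = 18539: 0.2633, 0.3498, 0.3158, 0.0711.
p̂_st = 0.2633·0.07 + 0.3498·0.05 + 0.3158·0.12 + 0.0711·0.05 ≈ 0.077373... → 0.0774.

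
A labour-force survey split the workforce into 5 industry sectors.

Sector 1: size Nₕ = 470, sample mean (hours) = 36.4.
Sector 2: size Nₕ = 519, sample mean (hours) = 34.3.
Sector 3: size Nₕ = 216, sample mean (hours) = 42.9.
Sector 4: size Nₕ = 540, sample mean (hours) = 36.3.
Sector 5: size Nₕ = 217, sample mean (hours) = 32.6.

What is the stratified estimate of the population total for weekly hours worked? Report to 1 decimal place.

70852.3

1: 470·36.4 = 17108
2: 519·34.3 = 17801.7
3: 216·42.9 = 9266.4
4: 540·36.3 = 19602
5: 217·32.6 = 7074.2
τ̂ = Σ Nₕx̄ₕ = 70852.3.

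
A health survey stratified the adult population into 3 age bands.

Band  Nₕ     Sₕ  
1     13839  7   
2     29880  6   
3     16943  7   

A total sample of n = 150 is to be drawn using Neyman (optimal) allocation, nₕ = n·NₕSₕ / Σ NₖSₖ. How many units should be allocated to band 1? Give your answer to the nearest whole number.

Σ NₕSₕ = 13839·7 + 29880·6 + 16943·7 = 394754.
Share for 1: 96873/394754 = 0.24540.
n_1 = 150 × 0.24540 = 36.810... → 37.

37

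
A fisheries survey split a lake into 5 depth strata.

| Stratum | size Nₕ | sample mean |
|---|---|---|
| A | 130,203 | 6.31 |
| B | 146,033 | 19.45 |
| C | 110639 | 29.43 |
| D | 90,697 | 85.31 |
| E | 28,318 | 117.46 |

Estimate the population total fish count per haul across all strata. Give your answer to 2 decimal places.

A: 130203·6.31 = 821580.93
B: 146033·19.45 = 2840341.85
C: 110639·29.43 = 3256105.77
D: 90697·85.31 = 7737361.07
E: 28318·117.46 = 3326232.28
τ̂ = Σ Nₕx̄ₕ = 17981621.90.

17981621.90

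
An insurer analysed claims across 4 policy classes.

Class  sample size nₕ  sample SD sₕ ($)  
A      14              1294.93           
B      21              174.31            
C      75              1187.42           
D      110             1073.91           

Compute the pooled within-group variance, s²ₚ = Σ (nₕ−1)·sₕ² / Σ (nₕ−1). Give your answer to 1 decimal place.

1168759.1

Degrees of freedom: 13 + 20 + 74 + 109 = 216.
Σ(nₕ−1)sₕ² = 13·1676843.7049 + 20·30383.9761 + 74·1409966.2564 + 109·1153282.6881 = 252451963.6622.
s²ₚ = 252451963.6622 / 216 = 1168759.091... → 1168759.1.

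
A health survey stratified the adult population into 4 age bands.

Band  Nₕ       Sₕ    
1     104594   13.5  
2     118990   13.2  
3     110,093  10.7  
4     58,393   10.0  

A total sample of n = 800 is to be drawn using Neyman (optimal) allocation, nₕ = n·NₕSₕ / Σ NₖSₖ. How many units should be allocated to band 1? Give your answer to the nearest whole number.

Σ NₕSₕ = 104594·13.5 + 118990·13.2 + 110093·10.7 + 58393·10.0 = 4744612.1.
Share for 1: 1412019/4744612.1 = 0.29760.
n_1 = 800 × 0.29760 = 238.084... → 238.

238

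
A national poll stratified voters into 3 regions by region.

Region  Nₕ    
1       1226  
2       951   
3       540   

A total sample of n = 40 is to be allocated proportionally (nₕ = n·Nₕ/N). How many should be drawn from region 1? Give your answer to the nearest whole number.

18

Share of region 1 = 1226/2717 = 0.45123.
Allocate 40 × 0.45123 = 18.049... → 18.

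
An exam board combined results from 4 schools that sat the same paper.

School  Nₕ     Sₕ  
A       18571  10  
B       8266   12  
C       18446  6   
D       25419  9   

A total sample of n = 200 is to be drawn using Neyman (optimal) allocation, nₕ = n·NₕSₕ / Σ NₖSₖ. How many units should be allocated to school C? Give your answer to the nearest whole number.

35

A: NₕSₕ = 18571·10 = 185710
B: NₕSₕ = 8266·12 = 99192
C: NₕSₕ = 18446·6 = 110676
D: NₕSₕ = 25419·9 = 228771
Σ NₕSₕ = 624349.
n_C = 200·110676/624349 = 35.453... → 35.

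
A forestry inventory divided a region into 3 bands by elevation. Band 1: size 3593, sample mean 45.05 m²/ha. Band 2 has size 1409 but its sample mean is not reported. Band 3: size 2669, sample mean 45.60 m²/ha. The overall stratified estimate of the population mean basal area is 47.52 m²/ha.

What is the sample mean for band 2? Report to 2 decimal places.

57.46

N = 3593 + 1409 + 2669 = 7671.
Overall total = μ·N = 47.52·7671 = 364525.92.
Subtract the known strata: 3593·45.05 + 2669·45.60 = 283571.05.
Remaining total for band 2: 364525.92 − 283571.05 = 80954.87.
Divide by its size: 80954.87 / 1409 = 57.4556... → 57.46.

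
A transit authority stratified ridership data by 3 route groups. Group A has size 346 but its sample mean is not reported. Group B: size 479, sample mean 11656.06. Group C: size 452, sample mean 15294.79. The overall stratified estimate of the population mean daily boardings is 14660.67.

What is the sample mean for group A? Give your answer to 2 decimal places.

N = 346 + 479 + 452 = 1277.
Overall total = μ·N = 14660.67·1277 = 18721675.59.
Subtract the known strata: 479·11656.06 + 452·15294.79 = 12496497.82.
Remaining total for group A: 18721675.59 − 12496497.82 = 6225177.77.
Divide by its size: 6225177.77 / 346 = 17991.8433... → 17991.84.

17991.84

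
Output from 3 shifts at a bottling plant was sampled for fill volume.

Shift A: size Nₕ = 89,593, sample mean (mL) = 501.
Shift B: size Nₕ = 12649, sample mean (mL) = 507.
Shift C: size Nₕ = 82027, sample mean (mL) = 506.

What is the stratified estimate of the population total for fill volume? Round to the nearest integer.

Estimate total by summing Nₕ·x̄ₕ over strata.
89593·501 + 12649·507 + 82027·506 = 44886093 + 6413043 + 41505662 = 92804798.

92804798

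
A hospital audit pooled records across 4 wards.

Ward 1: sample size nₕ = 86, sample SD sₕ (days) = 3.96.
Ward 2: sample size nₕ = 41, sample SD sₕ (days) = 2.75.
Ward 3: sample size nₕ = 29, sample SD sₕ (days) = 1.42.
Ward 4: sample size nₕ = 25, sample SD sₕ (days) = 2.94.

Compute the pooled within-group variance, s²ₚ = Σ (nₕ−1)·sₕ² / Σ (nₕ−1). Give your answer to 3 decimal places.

10.731

Degrees of freedom: 85 + 40 + 28 + 24 = 177.
Σ(nₕ−1)sₕ² = 85·15.6816 + 40·7.5625 + 28·2.0164 + 24·8.6436 = 1899.3416.
s²ₚ = 1899.3416 / 177 = 10.73074... → 10.731.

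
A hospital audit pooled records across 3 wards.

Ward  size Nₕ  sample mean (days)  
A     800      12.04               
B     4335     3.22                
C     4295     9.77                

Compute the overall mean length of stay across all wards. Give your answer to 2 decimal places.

N = 800 + 4335 + 4295 = 9430.
Weight each subgroup mean by Nₕ/N and sum.
Σ Nₕx̄ₕ = 800·12.04 + 4335·3.22 + 4295·9.77 = 9632 + 13958.7 + 41962.15 = 65552.85.
Divide by N: 65552.85 / 9430 = 6.9515... → 6.95.

6.95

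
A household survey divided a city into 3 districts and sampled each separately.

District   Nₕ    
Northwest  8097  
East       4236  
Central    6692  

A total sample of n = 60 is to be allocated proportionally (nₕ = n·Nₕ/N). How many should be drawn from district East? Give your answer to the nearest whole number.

13

N = 8097 + 4236 + 6692 = 19025.
n_East = 60·4236/19025 = 13.359... → 13.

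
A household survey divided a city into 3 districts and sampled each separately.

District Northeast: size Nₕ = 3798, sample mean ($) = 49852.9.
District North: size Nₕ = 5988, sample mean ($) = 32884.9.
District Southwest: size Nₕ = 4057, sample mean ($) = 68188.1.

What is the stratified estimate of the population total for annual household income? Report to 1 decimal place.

662895217.1

Northeast: 3798·49852.9 = 189341314.2
North: 5988·32884.9 = 196914781.2
Southwest: 4057·68188.1 = 276639121.7
τ̂ = Σ Nₕx̄ₕ = 662895217.1.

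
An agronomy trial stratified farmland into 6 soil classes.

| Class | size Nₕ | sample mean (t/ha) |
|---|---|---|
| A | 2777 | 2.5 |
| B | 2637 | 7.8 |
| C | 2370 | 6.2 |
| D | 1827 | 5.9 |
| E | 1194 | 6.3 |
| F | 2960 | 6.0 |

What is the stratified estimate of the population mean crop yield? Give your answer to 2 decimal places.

N = 13765; weights Wₕ = Nₕ/N = (0.2017, 0.1916, 0.1722, 0.1327, 0.0867, 0.2150).
x̄_st = Σ Wₕ·x̄ₕ = 0.2017·2.5 + 0.1916·7.8 + 0.1722·6.2 + 0.1327·5.9 + 0.0867·6.3 + 0.2150·6.0 ≈ 5.6859...
→ 5.69.

5.69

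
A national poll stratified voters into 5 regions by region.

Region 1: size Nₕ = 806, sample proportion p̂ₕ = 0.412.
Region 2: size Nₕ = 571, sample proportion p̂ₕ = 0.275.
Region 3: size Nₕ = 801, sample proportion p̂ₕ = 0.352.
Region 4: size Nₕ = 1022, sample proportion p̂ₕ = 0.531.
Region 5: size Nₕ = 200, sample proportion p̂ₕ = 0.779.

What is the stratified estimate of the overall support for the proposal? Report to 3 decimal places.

0.432

Wₕ = Nₕ/N with N = 3400: 0.2371, 0.1679, 0.2356, 0.3006, 0.0588.
p̂_st = 0.2371·0.412 + 0.1679·0.275 + 0.2356·0.352 + 0.3006·0.531 + 0.0588·0.779 ≈ 0.43222... → 0.432.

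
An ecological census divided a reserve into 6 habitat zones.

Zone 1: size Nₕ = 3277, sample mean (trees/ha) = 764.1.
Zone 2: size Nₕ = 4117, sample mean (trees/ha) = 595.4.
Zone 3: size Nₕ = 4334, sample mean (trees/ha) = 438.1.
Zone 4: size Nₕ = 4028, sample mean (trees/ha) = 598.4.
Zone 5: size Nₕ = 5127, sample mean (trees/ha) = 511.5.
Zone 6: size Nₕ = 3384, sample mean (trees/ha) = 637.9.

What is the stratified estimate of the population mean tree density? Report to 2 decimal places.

N = 3277 + 4117 + 4334 + 4028 + 5127 + 3384 = 24267.
Overall mean = Σ (Nₕ/N)·x̄ₕ — weight by population share, not a simple average.
Σ Nₕx̄ₕ = 3277·764.1 + 4117·595.4 + 4334·438.1 + 4028·598.4 + 5127·511.5 + 3384·637.9 = 2503955.7 + 2451261.8 + 1898725.4 + 2410355.2 + 2622460.5 + 2158653.6 = 14045412.2.
Divide by N: 14045412.2 / 24267 = 578.7865... → 578.79.

578.79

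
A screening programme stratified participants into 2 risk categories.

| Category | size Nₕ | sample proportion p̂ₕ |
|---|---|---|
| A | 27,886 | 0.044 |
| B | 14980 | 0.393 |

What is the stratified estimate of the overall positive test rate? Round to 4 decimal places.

0.1660

N = 27886 + 14980 = 42866.
Overall proportion = Σ (Nₕ/N)·p̂ₕ.
Σ Nₕp̂ₕ = 1226.984 + 5887.14 = 7114.124.
7114.124 / 42866 = 0.165962... → 0.1660.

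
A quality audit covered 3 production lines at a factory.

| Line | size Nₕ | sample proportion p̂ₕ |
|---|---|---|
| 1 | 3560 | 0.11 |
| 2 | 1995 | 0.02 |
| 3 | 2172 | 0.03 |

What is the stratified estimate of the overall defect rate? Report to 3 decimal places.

Wₕ = Nₕ/N with N = 7727: 0.4607, 0.2582, 0.2811.
p̂_st = 0.4607·0.11 + 0.2582·0.02 + 0.2811·0.03 ≈ 0.06428... → 0.064.

0.064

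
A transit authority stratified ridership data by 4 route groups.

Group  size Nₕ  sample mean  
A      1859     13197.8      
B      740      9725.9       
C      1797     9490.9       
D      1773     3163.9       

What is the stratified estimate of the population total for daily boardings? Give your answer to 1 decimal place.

54396618.2

Population total = Σ Nₕ·x̄ₕ (each stratum's size times its mean).
1859·13197.8 + 740·9725.9 + 1797·9490.9 + 1773·3163.9 = 24534710.2 + 7197166 + 17055147.3 + 5609594.7 = 54396618.2.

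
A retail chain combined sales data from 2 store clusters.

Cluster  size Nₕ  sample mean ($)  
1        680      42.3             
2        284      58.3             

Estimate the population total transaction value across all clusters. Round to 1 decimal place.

Population total = Σ Nₕ·x̄ₕ (each stratum's size times its mean).
680·42.3 + 284·58.3 = 28764 + 16557.2 = 45321.2.

45321.2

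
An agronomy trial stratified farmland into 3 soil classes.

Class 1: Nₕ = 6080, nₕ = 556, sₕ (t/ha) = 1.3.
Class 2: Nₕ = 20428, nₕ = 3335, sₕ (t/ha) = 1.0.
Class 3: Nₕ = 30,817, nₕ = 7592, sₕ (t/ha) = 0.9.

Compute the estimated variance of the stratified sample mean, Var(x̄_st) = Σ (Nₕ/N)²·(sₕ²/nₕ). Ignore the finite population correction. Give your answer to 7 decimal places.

0.0001031

N = 57325. Term for each stratum: Wₕ²sₕ²/nₕ.
Var(x̄_st) = 0.0000341925 + 0.0000380774 + 0.0000308334 = 0.0001031033 → 0.0001031.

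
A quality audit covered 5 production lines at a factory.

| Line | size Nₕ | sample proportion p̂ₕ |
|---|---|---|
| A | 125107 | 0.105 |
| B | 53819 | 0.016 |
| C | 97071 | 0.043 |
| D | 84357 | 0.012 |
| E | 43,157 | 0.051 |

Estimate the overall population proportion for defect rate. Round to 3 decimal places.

N = 125107 + 53819 + 97071 + 84357 + 43157 = 403511.
Overall proportion = Σ (Nₕ/N)·p̂ₕ.
Σ Nₕp̂ₕ = 13136.235 + 861.104 + 4174.053 + 1012.284 + 2201.007 = 21384.683.
21384.683 / 403511 = 0.05300... → 0.053.

0.053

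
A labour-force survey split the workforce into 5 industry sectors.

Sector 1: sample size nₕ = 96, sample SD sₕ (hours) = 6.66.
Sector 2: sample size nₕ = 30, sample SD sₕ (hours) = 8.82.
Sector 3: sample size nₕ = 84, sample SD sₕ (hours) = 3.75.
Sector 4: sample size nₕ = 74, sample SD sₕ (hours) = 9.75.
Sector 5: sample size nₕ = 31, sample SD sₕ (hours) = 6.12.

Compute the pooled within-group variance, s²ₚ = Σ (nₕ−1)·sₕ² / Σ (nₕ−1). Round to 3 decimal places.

1: (96−1)·6.66² = 95·44.3556 = 4213.782
2: (30−1)·8.82² = 29·77.7924 = 2255.9796
3: (84−1)·3.75² = 83·14.0625 = 1167.1875
4: (74−1)·9.75² = 73·95.0625 = 6939.5625
5: (31−1)·6.12² = 30·37.4544 = 1123.632
Numerator = 15700.1436; denominator = Σ(nₕ−1) = 310.
s²ₚ = 15700.1436/310 = 50.64562... → 50.646.

50.646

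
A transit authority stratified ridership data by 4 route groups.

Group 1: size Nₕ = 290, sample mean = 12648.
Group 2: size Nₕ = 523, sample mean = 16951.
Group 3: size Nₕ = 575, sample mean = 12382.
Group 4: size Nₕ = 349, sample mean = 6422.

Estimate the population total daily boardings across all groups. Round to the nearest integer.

1: 290·12648 = 3667920
2: 523·16951 = 8865373
3: 575·12382 = 7119650
4: 349·6422 = 2241278
τ̂ = Σ Nₕx̄ₕ = 21894221.

21894221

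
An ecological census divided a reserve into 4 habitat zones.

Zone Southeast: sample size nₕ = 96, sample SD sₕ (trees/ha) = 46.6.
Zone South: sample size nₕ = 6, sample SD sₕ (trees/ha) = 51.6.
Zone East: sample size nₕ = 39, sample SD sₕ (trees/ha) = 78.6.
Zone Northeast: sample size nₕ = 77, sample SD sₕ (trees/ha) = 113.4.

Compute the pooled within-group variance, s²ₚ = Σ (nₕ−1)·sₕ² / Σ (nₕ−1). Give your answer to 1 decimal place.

Degrees of freedom: 95 + 5 + 38 + 76 = 214.
Σ(nₕ−1)sₕ² = 95·2171.56 + 5·2662.56 + 38·6177.96 + 76·12859.56 = 1431700.04.
s²ₚ = 1431700.04 / 214 = 6690.187... → 6690.2.

6690.2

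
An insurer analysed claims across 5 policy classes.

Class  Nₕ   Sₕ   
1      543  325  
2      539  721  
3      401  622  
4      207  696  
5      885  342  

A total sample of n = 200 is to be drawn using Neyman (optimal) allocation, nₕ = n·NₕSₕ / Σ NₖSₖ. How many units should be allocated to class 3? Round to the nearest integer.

40

Σ NₕSₕ = 543·325 + 539·721 + 401·622 + 207·696 + 885·342 = 1261258.
Share for 3: 249422/1261258 = 0.19776.
n_3 = 200 × 0.19776 = 39.551... → 40.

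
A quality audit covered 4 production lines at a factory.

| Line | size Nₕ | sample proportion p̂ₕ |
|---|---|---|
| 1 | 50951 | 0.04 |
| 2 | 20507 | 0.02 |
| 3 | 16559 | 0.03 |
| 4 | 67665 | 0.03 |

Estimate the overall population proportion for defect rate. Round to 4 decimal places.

0.0320

N = 50951 + 20507 + 16559 + 67665 = 155682.
Overall proportion = Σ (Nₕ/N)·p̂ₕ.
Σ Nₕp̂ₕ = 2038.04 + 410.14 + 496.77 + 2029.95 = 4974.9.
4974.9 / 155682 = 0.031956... → 0.0320.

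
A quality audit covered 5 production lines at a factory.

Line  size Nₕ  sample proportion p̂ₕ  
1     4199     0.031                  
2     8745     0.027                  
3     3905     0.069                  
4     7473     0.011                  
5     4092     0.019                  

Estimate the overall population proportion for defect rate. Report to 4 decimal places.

N = 4199 + 8745 + 3905 + 7473 + 4092 = 28414.
Overall proportion = Σ (Nₕ/N)·p̂ₕ.
Σ Nₕp̂ₕ = 130.169 + 236.115 + 269.445 + 82.203 + 77.748 = 795.68.
795.68 / 28414 = 0.028003... → 0.0280.

0.0280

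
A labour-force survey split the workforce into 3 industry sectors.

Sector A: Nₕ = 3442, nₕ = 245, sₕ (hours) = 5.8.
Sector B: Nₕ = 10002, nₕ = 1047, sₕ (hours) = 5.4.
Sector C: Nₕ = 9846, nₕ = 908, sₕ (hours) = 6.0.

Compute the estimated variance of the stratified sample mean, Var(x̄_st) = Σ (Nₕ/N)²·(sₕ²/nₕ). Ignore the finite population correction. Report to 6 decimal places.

0.015222

N = 23290. Term for each stratum: Wₕ²sₕ²/nₕ.
Var(x̄_st) = 0.002998974 + 0.005136598 + 0.007085938 = 0.015221509 → 0.015222.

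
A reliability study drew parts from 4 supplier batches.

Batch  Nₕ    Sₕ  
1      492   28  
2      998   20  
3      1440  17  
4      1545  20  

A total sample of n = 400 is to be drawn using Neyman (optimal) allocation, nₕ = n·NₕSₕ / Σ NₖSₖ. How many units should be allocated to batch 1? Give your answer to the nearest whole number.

62

1: NₕSₕ = 492·28 = 13776
2: NₕSₕ = 998·20 = 19960
3: NₕSₕ = 1440·17 = 24480
4: NₕSₕ = 1545·20 = 30900
Σ NₕSₕ = 89116.
n_1 = 400·13776/89116 = 61.834... → 62.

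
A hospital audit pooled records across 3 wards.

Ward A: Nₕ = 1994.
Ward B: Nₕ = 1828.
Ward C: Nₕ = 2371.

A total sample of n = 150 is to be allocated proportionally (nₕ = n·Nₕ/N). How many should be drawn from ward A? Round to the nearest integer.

Share of ward A = 1994/6193 = 0.32198.
Allocate 150 × 0.32198 = 48.296... → 48.

48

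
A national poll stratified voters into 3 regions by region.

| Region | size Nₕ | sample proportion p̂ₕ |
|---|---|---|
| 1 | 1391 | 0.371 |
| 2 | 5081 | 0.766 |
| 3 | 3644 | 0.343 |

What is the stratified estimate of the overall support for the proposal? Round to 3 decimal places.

0.559

N = 1391 + 5081 + 3644 = 10116.
Overall proportion = Σ (Nₕ/N)·p̂ₕ.
Σ Nₕp̂ₕ = 516.061 + 3892.046 + 1249.892 = 5657.999.
5657.999 / 10116 = 0.55931... → 0.559.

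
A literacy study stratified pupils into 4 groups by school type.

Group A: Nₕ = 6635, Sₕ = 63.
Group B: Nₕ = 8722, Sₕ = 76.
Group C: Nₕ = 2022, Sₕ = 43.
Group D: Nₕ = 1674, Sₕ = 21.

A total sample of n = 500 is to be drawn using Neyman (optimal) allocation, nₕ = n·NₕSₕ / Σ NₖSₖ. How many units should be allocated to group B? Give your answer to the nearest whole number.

276

A: NₕSₕ = 6635·63 = 418005
B: NₕSₕ = 8722·76 = 662872
C: NₕSₕ = 2022·43 = 86946
D: NₕSₕ = 1674·21 = 35154
Σ NₕSₕ = 1202977.
n_B = 500·662872/1202977 = 275.513... → 276.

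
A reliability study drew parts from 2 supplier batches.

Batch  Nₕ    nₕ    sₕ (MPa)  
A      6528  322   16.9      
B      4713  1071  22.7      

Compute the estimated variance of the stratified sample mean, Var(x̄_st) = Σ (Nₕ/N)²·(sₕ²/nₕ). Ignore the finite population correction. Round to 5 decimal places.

0.38371

N = 11241; Wₕ = Nₕ/N.
batch A: (6528/11241)²·16.9²/322 = 0.29913548
batch B: (4713/11241)²·22.7²/1071 = 0.08457602
Sum = 0.38371150 → 0.38371.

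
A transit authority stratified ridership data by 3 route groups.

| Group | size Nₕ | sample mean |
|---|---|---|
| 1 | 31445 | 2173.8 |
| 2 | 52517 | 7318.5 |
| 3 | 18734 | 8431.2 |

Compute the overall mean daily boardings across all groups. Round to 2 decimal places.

5946.20

N = 102696; weights Wₕ = Nₕ/N = (0.3062, 0.5114, 0.1824).
x̄_st = Σ Wₕ·x̄ₕ = 0.3062·2173.8 + 0.5114·7318.5 + 0.1824·8431.2 ≈ 5946.1995...
→ 5946.20.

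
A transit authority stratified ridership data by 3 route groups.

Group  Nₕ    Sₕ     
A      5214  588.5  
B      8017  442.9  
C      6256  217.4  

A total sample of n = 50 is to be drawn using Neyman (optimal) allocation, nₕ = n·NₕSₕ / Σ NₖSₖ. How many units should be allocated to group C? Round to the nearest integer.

A: NₕSₕ = 5214·588.5 = 3068439
B: NₕSₕ = 8017·442.9 = 3550729.3
C: NₕSₕ = 6256·217.4 = 1360054.4
Σ NₕSₕ = 7979222.7.
n_C = 50·1360054.4/7979222.7 = 8.522... → 9.

9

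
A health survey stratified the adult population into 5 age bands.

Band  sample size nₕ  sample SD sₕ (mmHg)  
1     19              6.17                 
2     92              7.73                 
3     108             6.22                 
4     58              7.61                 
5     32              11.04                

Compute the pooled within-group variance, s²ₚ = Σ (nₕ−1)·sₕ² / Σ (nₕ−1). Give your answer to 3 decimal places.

57.045

Degrees of freedom: 18 + 91 + 107 + 57 + 31 = 304.
Σ(nₕ−1)sₕ² = 18·38.0689 + 91·59.7529 + 107·38.6884 + 57·57.9121 + 31·121.8816 = 17341.7322.
s²ₚ = 17341.7322 / 304 = 57.04517... → 57.045.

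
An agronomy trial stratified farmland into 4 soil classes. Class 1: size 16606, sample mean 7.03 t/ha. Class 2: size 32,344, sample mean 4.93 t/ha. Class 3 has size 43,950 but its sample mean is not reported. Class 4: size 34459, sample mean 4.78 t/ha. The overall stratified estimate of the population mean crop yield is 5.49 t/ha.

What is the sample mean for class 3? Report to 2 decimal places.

5.88

N = 16606 + 32344 + 43950 + 34459 = 127359.
Overall total = μ·N = 5.49·127359 = 699200.91.
Subtract the known strata: 16606·7.03 + 32344·4.93 + 34459·4.78 = 440910.12.
Remaining total for class 3: 699200.91 − 440910.12 = 258290.79.
Divide by its size: 258290.79 / 43950 = 5.8769... → 5.88.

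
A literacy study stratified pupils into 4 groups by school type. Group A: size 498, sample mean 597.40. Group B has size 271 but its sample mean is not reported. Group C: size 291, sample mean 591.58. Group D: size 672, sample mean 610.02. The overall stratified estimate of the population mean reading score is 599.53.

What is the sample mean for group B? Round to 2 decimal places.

585.97

Σ Nₕx̄ₕ = N·μ, so 271·x̄_B = 1732·599.53 − (498·597.40 + 291·591.58 + 672·610.02).
= 1038385.96 − 879588.42 = 158797.54.
x̄_B = 158797.54 / 271 = 585.9688... → 585.97.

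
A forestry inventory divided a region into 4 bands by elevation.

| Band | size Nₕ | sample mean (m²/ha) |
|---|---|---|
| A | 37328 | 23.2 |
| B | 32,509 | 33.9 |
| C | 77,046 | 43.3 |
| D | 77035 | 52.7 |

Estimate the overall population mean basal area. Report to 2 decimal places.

41.82

N = 223918; weights Wₕ = Nₕ/N = (0.1667, 0.1452, 0.3441, 0.3440).
x̄_st = Σ Wₕ·x̄ₕ = 0.1667·23.2 + 0.1452·33.9 + 0.3441·43.3 + 0.3440·52.7 ≈ 41.8184...
→ 41.82.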